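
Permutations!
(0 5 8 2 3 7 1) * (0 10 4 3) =(0 5 8 2)(1 10 4 3 7) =[5, 10, 0, 7, 3, 8, 6, 1, 2, 9, 4]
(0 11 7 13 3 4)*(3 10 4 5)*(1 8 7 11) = [1, 8, 2, 5, 0, 3, 6, 13, 7, 9, 4, 11, 12, 10] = (0 1 8 7 13 10 4)(3 5)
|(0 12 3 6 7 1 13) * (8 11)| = 14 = |(0 12 3 6 7 1 13)(8 11)|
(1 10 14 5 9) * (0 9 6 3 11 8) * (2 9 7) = [7, 10, 9, 11, 4, 6, 3, 2, 0, 1, 14, 8, 12, 13, 5] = (0 7 2 9 1 10 14 5 6 3 11 8)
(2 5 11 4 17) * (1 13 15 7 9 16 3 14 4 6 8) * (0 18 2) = (0 18 2 5 11 6 8 1 13 15 7 9 16 3 14 4 17) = [18, 13, 5, 14, 17, 11, 8, 9, 1, 16, 10, 6, 12, 15, 4, 7, 3, 0, 2]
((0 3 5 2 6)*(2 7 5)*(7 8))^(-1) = ((0 3 2 6)(5 8 7))^(-1) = (0 6 2 3)(5 7 8)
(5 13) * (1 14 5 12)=[0, 14, 2, 3, 4, 13, 6, 7, 8, 9, 10, 11, 1, 12, 5]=(1 14 5 13 12)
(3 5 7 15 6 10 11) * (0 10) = (0 10 11 3 5 7 15 6) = [10, 1, 2, 5, 4, 7, 0, 15, 8, 9, 11, 3, 12, 13, 14, 6]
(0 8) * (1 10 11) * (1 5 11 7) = (0 8)(1 10 7)(5 11) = [8, 10, 2, 3, 4, 11, 6, 1, 0, 9, 7, 5]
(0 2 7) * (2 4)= (0 4 2 7)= [4, 1, 7, 3, 2, 5, 6, 0]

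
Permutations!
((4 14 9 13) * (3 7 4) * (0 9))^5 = (0 4 3 9 14 7 13)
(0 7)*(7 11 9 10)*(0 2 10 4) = (0 11 9 4)(2 10 7) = [11, 1, 10, 3, 0, 5, 6, 2, 8, 4, 7, 9]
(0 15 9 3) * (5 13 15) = (0 5 13 15 9 3) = [5, 1, 2, 0, 4, 13, 6, 7, 8, 3, 10, 11, 12, 15, 14, 9]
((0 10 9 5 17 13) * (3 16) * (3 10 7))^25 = ((0 7 3 16 10 9 5 17 13))^25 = (0 17 9 16 7 13 5 10 3)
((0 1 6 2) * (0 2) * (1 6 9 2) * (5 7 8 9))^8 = ((0 6)(1 5 7 8 9 2))^8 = (1 7 9)(2 5 8)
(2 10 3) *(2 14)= (2 10 3 14)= [0, 1, 10, 14, 4, 5, 6, 7, 8, 9, 3, 11, 12, 13, 2]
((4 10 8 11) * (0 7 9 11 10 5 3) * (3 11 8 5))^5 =((0 7 9 8 10 5 11 4 3))^5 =(0 5 7 11 9 4 8 3 10)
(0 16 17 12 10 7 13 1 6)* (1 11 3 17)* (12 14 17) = (0 16 1 6)(3 12 10 7 13 11)(14 17) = [16, 6, 2, 12, 4, 5, 0, 13, 8, 9, 7, 3, 10, 11, 17, 15, 1, 14]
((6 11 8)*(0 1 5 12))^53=((0 1 5 12)(6 11 8))^53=(0 1 5 12)(6 8 11)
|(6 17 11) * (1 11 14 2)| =6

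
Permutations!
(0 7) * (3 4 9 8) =(0 7)(3 4 9 8) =[7, 1, 2, 4, 9, 5, 6, 0, 3, 8]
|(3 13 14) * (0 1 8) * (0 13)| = 6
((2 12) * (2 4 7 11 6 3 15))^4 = ((2 12 4 7 11 6 3 15))^4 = (2 11)(3 4)(6 12)(7 15)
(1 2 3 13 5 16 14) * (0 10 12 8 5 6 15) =(0 10 12 8 5 16 14 1 2 3 13 6 15) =[10, 2, 3, 13, 4, 16, 15, 7, 5, 9, 12, 11, 8, 6, 1, 0, 14]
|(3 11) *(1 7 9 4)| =4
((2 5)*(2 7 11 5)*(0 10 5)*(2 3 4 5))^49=((0 10 2 3 4 5 7 11))^49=(0 10 2 3 4 5 7 11)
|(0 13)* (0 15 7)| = 4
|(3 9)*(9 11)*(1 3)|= |(1 3 11 9)|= 4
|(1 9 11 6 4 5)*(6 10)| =|(1 9 11 10 6 4 5)| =7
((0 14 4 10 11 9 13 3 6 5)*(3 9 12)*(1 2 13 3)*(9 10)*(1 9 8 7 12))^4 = (0 7 6 4 9)(1 11 10 13 2)(3 14 12 5 8)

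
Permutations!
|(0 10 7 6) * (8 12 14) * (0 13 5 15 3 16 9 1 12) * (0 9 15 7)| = |(0 10)(1 12 14 8 9)(3 16 15)(5 7 6 13)| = 60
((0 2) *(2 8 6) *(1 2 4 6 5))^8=((0 8 5 1 2)(4 6))^8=(0 1 8 2 5)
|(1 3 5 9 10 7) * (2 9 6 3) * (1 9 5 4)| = 6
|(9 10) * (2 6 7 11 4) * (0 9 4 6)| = 15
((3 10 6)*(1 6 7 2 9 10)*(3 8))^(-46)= (1 8)(2 10)(3 6)(7 9)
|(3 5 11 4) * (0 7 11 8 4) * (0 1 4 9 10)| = |(0 7 11 1 4 3 5 8 9 10)| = 10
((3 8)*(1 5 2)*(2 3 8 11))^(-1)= ((1 5 3 11 2))^(-1)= (1 2 11 3 5)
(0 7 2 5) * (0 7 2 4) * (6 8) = (0 2 5 7 4)(6 8) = [2, 1, 5, 3, 0, 7, 8, 4, 6]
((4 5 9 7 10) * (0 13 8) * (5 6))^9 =(13)(4 9)(5 10)(6 7)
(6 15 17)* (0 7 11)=[7, 1, 2, 3, 4, 5, 15, 11, 8, 9, 10, 0, 12, 13, 14, 17, 16, 6]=(0 7 11)(6 15 17)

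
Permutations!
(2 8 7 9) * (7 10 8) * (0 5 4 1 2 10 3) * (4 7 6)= (0 5 7 9 10 8 3)(1 2 6 4)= [5, 2, 6, 0, 1, 7, 4, 9, 3, 10, 8]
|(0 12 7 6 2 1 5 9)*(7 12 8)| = 8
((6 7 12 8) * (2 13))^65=((2 13)(6 7 12 8))^65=(2 13)(6 7 12 8)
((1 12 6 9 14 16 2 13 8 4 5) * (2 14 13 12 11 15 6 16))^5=((1 11 15 6 9 13 8 4 5)(2 12 16 14))^5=(1 13 11 8 15 4 6 5 9)(2 12 16 14)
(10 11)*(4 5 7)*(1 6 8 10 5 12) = (1 6 8 10 11 5 7 4 12) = [0, 6, 2, 3, 12, 7, 8, 4, 10, 9, 11, 5, 1]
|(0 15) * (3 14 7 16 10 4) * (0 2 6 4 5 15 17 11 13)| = 20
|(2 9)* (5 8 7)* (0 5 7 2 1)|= 6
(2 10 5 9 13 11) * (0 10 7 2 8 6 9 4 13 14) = (0 10 5 4 13 11 8 6 9 14)(2 7) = [10, 1, 7, 3, 13, 4, 9, 2, 6, 14, 5, 8, 12, 11, 0]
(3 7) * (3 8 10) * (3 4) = (3 7 8 10 4) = [0, 1, 2, 7, 3, 5, 6, 8, 10, 9, 4]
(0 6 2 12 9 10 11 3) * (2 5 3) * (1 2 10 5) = (0 6 1 2 12 9 5 3)(10 11) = [6, 2, 12, 0, 4, 3, 1, 7, 8, 5, 11, 10, 9]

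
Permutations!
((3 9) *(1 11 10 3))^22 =(1 10 9 11 3)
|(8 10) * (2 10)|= 3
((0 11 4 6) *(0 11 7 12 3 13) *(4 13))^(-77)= (0 3 11 7 4 13 12 6)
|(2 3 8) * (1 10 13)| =3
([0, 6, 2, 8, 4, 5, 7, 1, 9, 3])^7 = (1 6 7)(3 8 9)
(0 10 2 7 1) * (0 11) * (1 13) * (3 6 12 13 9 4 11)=(0 10 2 7 9 4 11)(1 3 6 12 13)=[10, 3, 7, 6, 11, 5, 12, 9, 8, 4, 2, 0, 13, 1]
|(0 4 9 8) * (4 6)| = 5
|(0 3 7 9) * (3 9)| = |(0 9)(3 7)| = 2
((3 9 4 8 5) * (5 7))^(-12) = ((3 9 4 8 7 5))^(-12) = (9)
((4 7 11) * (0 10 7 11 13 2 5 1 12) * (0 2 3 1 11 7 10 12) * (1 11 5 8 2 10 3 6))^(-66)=(0 11 6 10 7)(1 3 13 12 4)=((0 12 10 3 11 4 7 13 6 1)(2 8))^(-66)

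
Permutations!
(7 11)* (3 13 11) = [0, 1, 2, 13, 4, 5, 6, 3, 8, 9, 10, 7, 12, 11] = (3 13 11 7)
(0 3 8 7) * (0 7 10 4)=[3, 1, 2, 8, 0, 5, 6, 7, 10, 9, 4]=(0 3 8 10 4)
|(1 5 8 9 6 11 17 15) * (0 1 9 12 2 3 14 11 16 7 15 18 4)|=|(0 1 5 8 12 2 3 14 11 17 18 4)(6 16 7 15 9)|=60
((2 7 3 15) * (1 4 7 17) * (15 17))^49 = (1 17 3 7 4)(2 15)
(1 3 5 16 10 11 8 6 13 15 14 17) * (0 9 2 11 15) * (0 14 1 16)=(0 9 2 11 8 6 13 14 17 16 10 15 1 3 5)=[9, 3, 11, 5, 4, 0, 13, 7, 6, 2, 15, 8, 12, 14, 17, 1, 10, 16]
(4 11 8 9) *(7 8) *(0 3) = (0 3)(4 11 7 8 9) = [3, 1, 2, 0, 11, 5, 6, 8, 9, 4, 10, 7]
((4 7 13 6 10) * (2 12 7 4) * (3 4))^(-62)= ((2 12 7 13 6 10)(3 4))^(-62)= (2 6 7)(10 13 12)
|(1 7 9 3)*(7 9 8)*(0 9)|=|(0 9 3 1)(7 8)|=4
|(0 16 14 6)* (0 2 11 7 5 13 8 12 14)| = 18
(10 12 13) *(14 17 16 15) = (10 12 13)(14 17 16 15) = [0, 1, 2, 3, 4, 5, 6, 7, 8, 9, 12, 11, 13, 10, 17, 14, 15, 16]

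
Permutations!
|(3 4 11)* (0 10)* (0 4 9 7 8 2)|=|(0 10 4 11 3 9 7 8 2)|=9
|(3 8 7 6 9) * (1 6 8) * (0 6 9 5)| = |(0 6 5)(1 9 3)(7 8)| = 6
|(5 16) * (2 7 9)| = |(2 7 9)(5 16)| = 6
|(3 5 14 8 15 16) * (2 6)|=|(2 6)(3 5 14 8 15 16)|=6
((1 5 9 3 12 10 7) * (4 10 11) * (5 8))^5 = ((1 8 5 9 3 12 11 4 10 7))^5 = (1 12)(3 7)(4 5)(8 11)(9 10)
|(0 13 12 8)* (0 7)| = 5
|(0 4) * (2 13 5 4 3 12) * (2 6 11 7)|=10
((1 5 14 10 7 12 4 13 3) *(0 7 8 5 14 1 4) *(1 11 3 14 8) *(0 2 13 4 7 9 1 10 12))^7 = ((0 9 1 8 5 11 3 7)(2 13 14 12))^7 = (0 7 3 11 5 8 1 9)(2 12 14 13)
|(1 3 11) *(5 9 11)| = 5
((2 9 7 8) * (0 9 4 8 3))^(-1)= (0 3 7 9)(2 8 4)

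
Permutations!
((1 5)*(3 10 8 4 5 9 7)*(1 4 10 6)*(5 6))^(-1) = ((1 9 7 3 5 4 6)(8 10))^(-1) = (1 6 4 5 3 7 9)(8 10)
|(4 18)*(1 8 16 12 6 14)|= |(1 8 16 12 6 14)(4 18)|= 6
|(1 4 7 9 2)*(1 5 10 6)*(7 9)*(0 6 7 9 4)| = |(0 6 1)(2 5 10 7 9)| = 15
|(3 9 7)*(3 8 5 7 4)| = 3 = |(3 9 4)(5 7 8)|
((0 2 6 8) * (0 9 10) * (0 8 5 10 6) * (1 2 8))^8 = ((0 8 9 6 5 10 1 2))^8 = (10)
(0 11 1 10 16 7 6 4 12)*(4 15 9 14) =(0 11 1 10 16 7 6 15 9 14 4 12) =[11, 10, 2, 3, 12, 5, 15, 6, 8, 14, 16, 1, 0, 13, 4, 9, 7]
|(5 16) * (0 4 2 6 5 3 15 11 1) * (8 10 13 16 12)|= |(0 4 2 6 5 12 8 10 13 16 3 15 11 1)|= 14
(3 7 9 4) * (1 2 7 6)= (1 2 7 9 4 3 6)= [0, 2, 7, 6, 3, 5, 1, 9, 8, 4]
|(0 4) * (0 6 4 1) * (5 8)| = 2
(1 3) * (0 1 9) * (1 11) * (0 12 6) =(0 11 1 3 9 12 6) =[11, 3, 2, 9, 4, 5, 0, 7, 8, 12, 10, 1, 6]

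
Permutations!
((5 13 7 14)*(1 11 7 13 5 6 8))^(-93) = (1 14)(6 11)(7 8)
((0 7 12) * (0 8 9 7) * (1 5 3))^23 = (1 3 5)(7 9 8 12)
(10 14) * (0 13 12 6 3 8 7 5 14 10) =[13, 1, 2, 8, 4, 14, 3, 5, 7, 9, 10, 11, 6, 12, 0] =(0 13 12 6 3 8 7 5 14)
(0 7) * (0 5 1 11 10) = [7, 11, 2, 3, 4, 1, 6, 5, 8, 9, 0, 10] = (0 7 5 1 11 10)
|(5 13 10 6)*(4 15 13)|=6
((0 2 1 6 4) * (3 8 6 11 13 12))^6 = (0 3 1 6 13)(2 8 11 4 12)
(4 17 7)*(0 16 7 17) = (17)(0 16 7 4) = [16, 1, 2, 3, 0, 5, 6, 4, 8, 9, 10, 11, 12, 13, 14, 15, 7, 17]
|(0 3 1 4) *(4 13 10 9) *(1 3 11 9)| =12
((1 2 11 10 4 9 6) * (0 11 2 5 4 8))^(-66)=(0 10)(1 6 9 4 5)(8 11)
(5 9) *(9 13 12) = (5 13 12 9) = [0, 1, 2, 3, 4, 13, 6, 7, 8, 5, 10, 11, 9, 12]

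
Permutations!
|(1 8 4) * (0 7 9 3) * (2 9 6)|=6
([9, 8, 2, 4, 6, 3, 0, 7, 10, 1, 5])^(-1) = (0 6 4 3 5 10 8 1 9)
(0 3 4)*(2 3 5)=(0 5 2 3 4)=[5, 1, 3, 4, 0, 2]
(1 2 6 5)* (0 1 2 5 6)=(6)(0 1 5 2)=[1, 5, 0, 3, 4, 2, 6]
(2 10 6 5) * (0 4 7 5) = (0 4 7 5 2 10 6) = [4, 1, 10, 3, 7, 2, 0, 5, 8, 9, 6]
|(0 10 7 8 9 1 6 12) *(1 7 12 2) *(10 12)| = 6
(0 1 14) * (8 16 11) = (0 1 14)(8 16 11) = [1, 14, 2, 3, 4, 5, 6, 7, 16, 9, 10, 8, 12, 13, 0, 15, 11]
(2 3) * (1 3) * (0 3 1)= (0 3 2)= [3, 1, 0, 2]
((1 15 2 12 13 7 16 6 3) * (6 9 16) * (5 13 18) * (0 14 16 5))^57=(0 14 16 9 5 13 7 6 3 1 15 2 12 18)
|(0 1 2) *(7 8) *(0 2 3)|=6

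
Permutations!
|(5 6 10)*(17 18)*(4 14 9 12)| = |(4 14 9 12)(5 6 10)(17 18)| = 12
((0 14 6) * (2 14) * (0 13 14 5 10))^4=((0 2 5 10)(6 13 14))^4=(6 13 14)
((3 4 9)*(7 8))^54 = (9) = ((3 4 9)(7 8))^54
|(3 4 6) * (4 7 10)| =|(3 7 10 4 6)| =5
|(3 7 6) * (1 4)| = |(1 4)(3 7 6)| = 6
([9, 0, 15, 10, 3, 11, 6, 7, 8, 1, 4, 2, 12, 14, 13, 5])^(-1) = [1, 9, 11, 4, 10, 15, 6, 7, 8, 0, 3, 5, 12, 14, 13, 2]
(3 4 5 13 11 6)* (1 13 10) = (1 13 11 6 3 4 5 10) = [0, 13, 2, 4, 5, 10, 3, 7, 8, 9, 1, 6, 12, 11]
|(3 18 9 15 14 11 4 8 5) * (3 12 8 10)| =|(3 18 9 15 14 11 4 10)(5 12 8)| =24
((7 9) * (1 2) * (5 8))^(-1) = (1 2)(5 8)(7 9)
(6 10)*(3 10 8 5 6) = (3 10)(5 6 8) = [0, 1, 2, 10, 4, 6, 8, 7, 5, 9, 3]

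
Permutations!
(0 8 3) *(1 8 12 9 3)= (0 12 9 3)(1 8)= [12, 8, 2, 0, 4, 5, 6, 7, 1, 3, 10, 11, 9]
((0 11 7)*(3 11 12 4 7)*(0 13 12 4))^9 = ((0 4 7 13 12)(3 11))^9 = (0 12 13 7 4)(3 11)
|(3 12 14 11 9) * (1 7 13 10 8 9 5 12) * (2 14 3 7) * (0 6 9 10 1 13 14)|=|(0 6 9 7 14 11 5 12 3 13 1 2)(8 10)|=12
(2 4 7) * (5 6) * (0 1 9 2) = [1, 9, 4, 3, 7, 6, 5, 0, 8, 2] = (0 1 9 2 4 7)(5 6)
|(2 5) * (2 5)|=|(5)|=1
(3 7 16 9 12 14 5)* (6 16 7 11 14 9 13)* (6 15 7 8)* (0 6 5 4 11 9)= (0 6 16 13 15 7 8 5 3 9 12)(4 11 14)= [6, 1, 2, 9, 11, 3, 16, 8, 5, 12, 10, 14, 0, 15, 4, 7, 13]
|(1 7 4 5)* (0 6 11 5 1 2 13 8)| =|(0 6 11 5 2 13 8)(1 7 4)| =21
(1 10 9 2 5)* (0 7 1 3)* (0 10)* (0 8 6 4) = (0 7 1 8 6 4)(2 5 3 10 9) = [7, 8, 5, 10, 0, 3, 4, 1, 6, 2, 9]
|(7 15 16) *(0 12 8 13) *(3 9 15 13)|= |(0 12 8 3 9 15 16 7 13)|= 9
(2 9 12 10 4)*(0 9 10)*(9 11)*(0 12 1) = (12)(0 11 9 1)(2 10 4) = [11, 0, 10, 3, 2, 5, 6, 7, 8, 1, 4, 9, 12]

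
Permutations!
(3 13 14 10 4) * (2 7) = (2 7)(3 13 14 10 4) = [0, 1, 7, 13, 3, 5, 6, 2, 8, 9, 4, 11, 12, 14, 10]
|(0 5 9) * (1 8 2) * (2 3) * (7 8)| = 15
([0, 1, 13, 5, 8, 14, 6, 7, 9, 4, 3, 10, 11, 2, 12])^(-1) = [0, 1, 13, 10, 9, 3, 6, 7, 4, 8, 11, 12, 14, 2, 5]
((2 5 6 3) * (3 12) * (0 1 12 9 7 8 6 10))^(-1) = ((0 1 12 3 2 5 10)(6 9 7 8))^(-1) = (0 10 5 2 3 12 1)(6 8 7 9)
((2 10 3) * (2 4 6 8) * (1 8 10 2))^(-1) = ((1 8)(3 4 6 10))^(-1) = (1 8)(3 10 6 4)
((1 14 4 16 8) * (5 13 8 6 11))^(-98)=((1 14 4 16 6 11 5 13 8))^(-98)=(1 14 4 16 6 11 5 13 8)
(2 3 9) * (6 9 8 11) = (2 3 8 11 6 9) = [0, 1, 3, 8, 4, 5, 9, 7, 11, 2, 10, 6]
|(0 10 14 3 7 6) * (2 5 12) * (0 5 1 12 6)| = 30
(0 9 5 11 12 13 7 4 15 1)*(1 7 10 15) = (0 9 5 11 12 13 10 15 7 4 1) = [9, 0, 2, 3, 1, 11, 6, 4, 8, 5, 15, 12, 13, 10, 14, 7]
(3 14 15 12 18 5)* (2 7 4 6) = (2 7 4 6)(3 14 15 12 18 5) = [0, 1, 7, 14, 6, 3, 2, 4, 8, 9, 10, 11, 18, 13, 15, 12, 16, 17, 5]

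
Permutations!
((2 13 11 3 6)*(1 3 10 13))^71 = (1 2 6 3)(10 11 13)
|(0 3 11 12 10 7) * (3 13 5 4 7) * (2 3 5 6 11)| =|(0 13 6 11 12 10 5 4 7)(2 3)| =18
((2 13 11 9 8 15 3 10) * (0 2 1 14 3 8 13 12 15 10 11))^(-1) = (0 13 9 11 3 14 1 10 8 15 12 2)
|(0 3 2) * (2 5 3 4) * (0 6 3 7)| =7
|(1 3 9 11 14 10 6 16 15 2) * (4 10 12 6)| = |(1 3 9 11 14 12 6 16 15 2)(4 10)| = 10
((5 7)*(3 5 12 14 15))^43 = (3 5 7 12 14 15)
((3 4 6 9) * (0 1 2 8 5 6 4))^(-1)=(0 3 9 6 5 8 2 1)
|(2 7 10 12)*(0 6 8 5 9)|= 20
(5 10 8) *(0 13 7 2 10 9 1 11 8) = (0 13 7 2 10)(1 11 8 5 9) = [13, 11, 10, 3, 4, 9, 6, 2, 5, 1, 0, 8, 12, 7]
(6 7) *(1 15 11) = (1 15 11)(6 7) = [0, 15, 2, 3, 4, 5, 7, 6, 8, 9, 10, 1, 12, 13, 14, 11]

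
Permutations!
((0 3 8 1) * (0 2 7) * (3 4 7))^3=((0 4 7)(1 2 3 8))^3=(1 8 3 2)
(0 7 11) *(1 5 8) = (0 7 11)(1 5 8) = [7, 5, 2, 3, 4, 8, 6, 11, 1, 9, 10, 0]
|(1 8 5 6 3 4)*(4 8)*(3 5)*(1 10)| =|(1 4 10)(3 8)(5 6)| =6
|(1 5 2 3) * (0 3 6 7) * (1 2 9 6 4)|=9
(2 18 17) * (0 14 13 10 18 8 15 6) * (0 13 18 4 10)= (0 14 18 17 2 8 15 6 13)(4 10)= [14, 1, 8, 3, 10, 5, 13, 7, 15, 9, 4, 11, 12, 0, 18, 6, 16, 2, 17]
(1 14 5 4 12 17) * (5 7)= (1 14 7 5 4 12 17)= [0, 14, 2, 3, 12, 4, 6, 5, 8, 9, 10, 11, 17, 13, 7, 15, 16, 1]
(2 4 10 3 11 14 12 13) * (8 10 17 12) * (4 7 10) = (2 7 10 3 11 14 8 4 17 12 13) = [0, 1, 7, 11, 17, 5, 6, 10, 4, 9, 3, 14, 13, 2, 8, 15, 16, 12]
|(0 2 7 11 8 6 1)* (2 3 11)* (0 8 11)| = 6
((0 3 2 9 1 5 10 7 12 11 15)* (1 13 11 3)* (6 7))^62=((0 1 5 10 6 7 12 3 2 9 13 11 15))^62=(0 13 3 6 1 11 2 7 5 15 9 12 10)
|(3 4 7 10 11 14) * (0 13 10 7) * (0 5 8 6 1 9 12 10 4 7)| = 14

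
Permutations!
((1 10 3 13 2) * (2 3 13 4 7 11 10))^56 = ((1 2)(3 4 7 11 10 13))^56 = (3 7 10)(4 11 13)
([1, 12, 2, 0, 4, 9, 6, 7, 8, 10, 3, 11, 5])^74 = (0 9 1 10 12 3 5)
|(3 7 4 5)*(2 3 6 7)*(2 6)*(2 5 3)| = 4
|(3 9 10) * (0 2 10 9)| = |(0 2 10 3)| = 4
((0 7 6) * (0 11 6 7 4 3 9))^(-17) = ((0 4 3 9)(6 11))^(-17) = (0 9 3 4)(6 11)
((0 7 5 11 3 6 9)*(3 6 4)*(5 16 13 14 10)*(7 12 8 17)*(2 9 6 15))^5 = (0 16 11 12 13 15 8 14 2 17 10 9 7 5)(3 4)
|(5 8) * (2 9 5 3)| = 5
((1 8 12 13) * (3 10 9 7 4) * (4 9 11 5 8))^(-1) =((1 4 3 10 11 5 8 12 13)(7 9))^(-1) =(1 13 12 8 5 11 10 3 4)(7 9)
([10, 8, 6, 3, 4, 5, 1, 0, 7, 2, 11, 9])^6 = (0 1 9)(2 10 8)(6 11 7)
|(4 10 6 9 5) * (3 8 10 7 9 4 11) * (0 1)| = 18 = |(0 1)(3 8 10 6 4 7 9 5 11)|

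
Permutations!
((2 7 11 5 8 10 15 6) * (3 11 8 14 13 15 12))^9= (2 13 11 10)(3 8 6 14)(5 12 7 15)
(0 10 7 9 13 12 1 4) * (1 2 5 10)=(0 1 4)(2 5 10 7 9 13 12)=[1, 4, 5, 3, 0, 10, 6, 9, 8, 13, 7, 11, 2, 12]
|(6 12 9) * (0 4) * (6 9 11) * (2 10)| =|(0 4)(2 10)(6 12 11)| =6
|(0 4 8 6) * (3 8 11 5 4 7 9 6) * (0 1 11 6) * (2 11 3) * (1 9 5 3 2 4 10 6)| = |(0 7 5 10 6 9)(1 2 11 3 8 4)| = 6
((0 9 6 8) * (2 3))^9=((0 9 6 8)(2 3))^9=(0 9 6 8)(2 3)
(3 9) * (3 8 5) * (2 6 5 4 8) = (2 6 5 3 9)(4 8) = [0, 1, 6, 9, 8, 3, 5, 7, 4, 2]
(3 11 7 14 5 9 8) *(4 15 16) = (3 11 7 14 5 9 8)(4 15 16) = [0, 1, 2, 11, 15, 9, 6, 14, 3, 8, 10, 7, 12, 13, 5, 16, 4]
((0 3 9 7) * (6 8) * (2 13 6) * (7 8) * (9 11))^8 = ((0 3 11 9 8 2 13 6 7))^8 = (0 7 6 13 2 8 9 11 3)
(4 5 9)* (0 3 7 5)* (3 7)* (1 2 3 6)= (0 7 5 9 4)(1 2 3 6)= [7, 2, 3, 6, 0, 9, 1, 5, 8, 4]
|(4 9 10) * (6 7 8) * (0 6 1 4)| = |(0 6 7 8 1 4 9 10)| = 8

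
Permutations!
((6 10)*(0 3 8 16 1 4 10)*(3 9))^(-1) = ((0 9 3 8 16 1 4 10 6))^(-1) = (0 6 10 4 1 16 8 3 9)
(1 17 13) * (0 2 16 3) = (0 2 16 3)(1 17 13) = [2, 17, 16, 0, 4, 5, 6, 7, 8, 9, 10, 11, 12, 1, 14, 15, 3, 13]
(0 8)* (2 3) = (0 8)(2 3) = [8, 1, 3, 2, 4, 5, 6, 7, 0]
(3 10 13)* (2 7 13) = (2 7 13 3 10) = [0, 1, 7, 10, 4, 5, 6, 13, 8, 9, 2, 11, 12, 3]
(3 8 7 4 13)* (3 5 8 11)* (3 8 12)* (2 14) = (2 14)(3 11 8 7 4 13 5 12) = [0, 1, 14, 11, 13, 12, 6, 4, 7, 9, 10, 8, 3, 5, 2]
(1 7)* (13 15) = (1 7)(13 15) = [0, 7, 2, 3, 4, 5, 6, 1, 8, 9, 10, 11, 12, 15, 14, 13]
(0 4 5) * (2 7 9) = (0 4 5)(2 7 9) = [4, 1, 7, 3, 5, 0, 6, 9, 8, 2]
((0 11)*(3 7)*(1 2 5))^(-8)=(11)(1 2 5)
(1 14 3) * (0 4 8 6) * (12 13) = (0 4 8 6)(1 14 3)(12 13) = [4, 14, 2, 1, 8, 5, 0, 7, 6, 9, 10, 11, 13, 12, 3]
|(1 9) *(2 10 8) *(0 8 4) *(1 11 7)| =|(0 8 2 10 4)(1 9 11 7)| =20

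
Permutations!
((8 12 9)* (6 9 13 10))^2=(6 8 13)(9 12 10)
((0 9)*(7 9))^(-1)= (0 9 7)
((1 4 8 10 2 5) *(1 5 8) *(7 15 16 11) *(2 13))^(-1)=((1 4)(2 8 10 13)(7 15 16 11))^(-1)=(1 4)(2 13 10 8)(7 11 16 15)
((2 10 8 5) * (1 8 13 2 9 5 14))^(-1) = ((1 8 14)(2 10 13)(5 9))^(-1) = (1 14 8)(2 13 10)(5 9)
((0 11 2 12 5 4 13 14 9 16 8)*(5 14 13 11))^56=((0 5 4 11 2 12 14 9 16 8))^56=(0 14 4 16 2)(5 9 11 8 12)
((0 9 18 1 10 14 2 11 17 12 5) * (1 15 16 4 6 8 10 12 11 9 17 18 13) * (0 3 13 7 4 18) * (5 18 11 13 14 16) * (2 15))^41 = (0 8 9 1 11 6 2 13 16 4 18 17 10 7 12)(3 14 15 5)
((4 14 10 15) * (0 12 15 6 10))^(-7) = (0 4 12 14 15)(6 10)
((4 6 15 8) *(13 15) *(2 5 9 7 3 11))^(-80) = (15)(2 3 9)(5 11 7)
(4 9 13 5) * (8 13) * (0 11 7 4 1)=(0 11 7 4 9 8 13 5 1)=[11, 0, 2, 3, 9, 1, 6, 4, 13, 8, 10, 7, 12, 5]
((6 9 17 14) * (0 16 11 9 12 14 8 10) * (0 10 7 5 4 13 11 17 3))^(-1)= ((0 16 17 8 7 5 4 13 11 9 3)(6 12 14))^(-1)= (0 3 9 11 13 4 5 7 8 17 16)(6 14 12)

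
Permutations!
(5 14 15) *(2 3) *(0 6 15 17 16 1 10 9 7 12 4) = (0 6 15 5 14 17 16 1 10 9 7 12 4)(2 3) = [6, 10, 3, 2, 0, 14, 15, 12, 8, 7, 9, 11, 4, 13, 17, 5, 1, 16]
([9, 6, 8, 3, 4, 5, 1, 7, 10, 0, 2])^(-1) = [9, 6, 10, 3, 4, 5, 1, 7, 2, 0, 8]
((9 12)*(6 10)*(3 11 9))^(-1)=(3 12 9 11)(6 10)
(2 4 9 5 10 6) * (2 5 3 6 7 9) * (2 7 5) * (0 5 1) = (0 5 10 1)(2 4 7 9 3 6) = [5, 0, 4, 6, 7, 10, 2, 9, 8, 3, 1]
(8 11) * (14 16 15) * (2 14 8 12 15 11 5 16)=[0, 1, 14, 3, 4, 16, 6, 7, 5, 9, 10, 12, 15, 13, 2, 8, 11]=(2 14)(5 16 11 12 15 8)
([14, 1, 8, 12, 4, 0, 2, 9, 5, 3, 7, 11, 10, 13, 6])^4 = [8, 1, 14, 9, 4, 2, 0, 10, 6, 7, 12, 11, 3, 13, 5]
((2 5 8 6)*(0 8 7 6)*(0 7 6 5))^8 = ((0 8 7 5 6 2))^8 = (0 7 6)(2 8 5)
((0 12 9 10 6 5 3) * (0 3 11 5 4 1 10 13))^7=(0 13 9 12)(1 4 6 10)(5 11)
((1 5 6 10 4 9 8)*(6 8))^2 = ((1 5 8)(4 9 6 10))^2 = (1 8 5)(4 6)(9 10)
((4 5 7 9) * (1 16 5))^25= (1 16 5 7 9 4)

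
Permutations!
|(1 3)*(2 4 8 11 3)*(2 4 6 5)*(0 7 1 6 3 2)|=|(0 7 1 4 8 11 2 3 6 5)|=10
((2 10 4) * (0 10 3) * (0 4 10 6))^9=(10)(0 6)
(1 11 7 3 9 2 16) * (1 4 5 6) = (1 11 7 3 9 2 16 4 5 6) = [0, 11, 16, 9, 5, 6, 1, 3, 8, 2, 10, 7, 12, 13, 14, 15, 4]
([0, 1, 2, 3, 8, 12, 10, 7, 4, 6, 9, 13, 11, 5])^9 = [0, 1, 2, 3, 8, 12, 6, 7, 4, 9, 10, 13, 11, 5]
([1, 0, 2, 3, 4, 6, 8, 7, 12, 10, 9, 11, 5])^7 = (0 1)(5 12 8 6)(9 10)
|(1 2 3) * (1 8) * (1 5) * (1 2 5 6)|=|(1 5 2 3 8 6)|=6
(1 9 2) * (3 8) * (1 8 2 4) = [0, 9, 8, 2, 1, 5, 6, 7, 3, 4] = (1 9 4)(2 8 3)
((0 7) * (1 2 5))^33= (0 7)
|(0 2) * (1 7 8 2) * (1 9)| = |(0 9 1 7 8 2)| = 6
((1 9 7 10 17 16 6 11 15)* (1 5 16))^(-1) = ((1 9 7 10 17)(5 16 6 11 15))^(-1) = (1 17 10 7 9)(5 15 11 6 16)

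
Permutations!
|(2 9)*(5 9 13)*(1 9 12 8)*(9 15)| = 8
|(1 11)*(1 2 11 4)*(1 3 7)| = |(1 4 3 7)(2 11)| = 4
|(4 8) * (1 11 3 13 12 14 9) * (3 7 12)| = |(1 11 7 12 14 9)(3 13)(4 8)| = 6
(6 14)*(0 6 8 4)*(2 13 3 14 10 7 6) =(0 2 13 3 14 8 4)(6 10 7) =[2, 1, 13, 14, 0, 5, 10, 6, 4, 9, 7, 11, 12, 3, 8]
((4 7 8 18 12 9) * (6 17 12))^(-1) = ((4 7 8 18 6 17 12 9))^(-1) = (4 9 12 17 6 18 8 7)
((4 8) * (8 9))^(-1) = (4 8 9)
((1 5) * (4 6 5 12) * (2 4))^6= ((1 12 2 4 6 5))^6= (12)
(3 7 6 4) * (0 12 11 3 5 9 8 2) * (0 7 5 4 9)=(0 12 11 3 5)(2 7 6 9 8)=[12, 1, 7, 5, 4, 0, 9, 6, 2, 8, 10, 3, 11]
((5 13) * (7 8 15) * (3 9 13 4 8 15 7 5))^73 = (3 9 13)(4 15 8 5 7)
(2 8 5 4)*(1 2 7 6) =(1 2 8 5 4 7 6) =[0, 2, 8, 3, 7, 4, 1, 6, 5]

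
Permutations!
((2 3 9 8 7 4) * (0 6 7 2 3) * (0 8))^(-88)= (0 7 3)(4 9 6)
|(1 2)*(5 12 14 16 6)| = 10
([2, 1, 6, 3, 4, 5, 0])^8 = [6, 1, 0, 3, 4, 5, 2]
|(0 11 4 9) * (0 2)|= |(0 11 4 9 2)|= 5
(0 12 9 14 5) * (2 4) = (0 12 9 14 5)(2 4) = [12, 1, 4, 3, 2, 0, 6, 7, 8, 14, 10, 11, 9, 13, 5]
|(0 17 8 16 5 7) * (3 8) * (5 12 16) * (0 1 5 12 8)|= |(0 17 3)(1 5 7)(8 12 16)|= 3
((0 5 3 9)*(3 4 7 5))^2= ((0 3 9)(4 7 5))^2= (0 9 3)(4 5 7)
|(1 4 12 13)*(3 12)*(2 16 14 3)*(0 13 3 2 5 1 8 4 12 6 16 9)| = 13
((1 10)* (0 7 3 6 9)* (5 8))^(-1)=(0 9 6 3 7)(1 10)(5 8)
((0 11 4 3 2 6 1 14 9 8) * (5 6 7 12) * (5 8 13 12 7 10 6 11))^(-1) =(0 8 12 13 9 14 1 6 10 2 3 4 11 5)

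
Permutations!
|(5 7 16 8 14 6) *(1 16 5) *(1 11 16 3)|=10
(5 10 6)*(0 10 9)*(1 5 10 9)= (0 9)(1 5)(6 10)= [9, 5, 2, 3, 4, 1, 10, 7, 8, 0, 6]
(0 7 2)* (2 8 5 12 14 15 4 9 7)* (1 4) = (0 2)(1 4 9 7 8 5 12 14 15) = [2, 4, 0, 3, 9, 12, 6, 8, 5, 7, 10, 11, 14, 13, 15, 1]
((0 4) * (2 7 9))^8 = ((0 4)(2 7 9))^8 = (2 9 7)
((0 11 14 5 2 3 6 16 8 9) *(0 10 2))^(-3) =((0 11 14 5)(2 3 6 16 8 9 10))^(-3) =(0 11 14 5)(2 8 3 9 6 10 16)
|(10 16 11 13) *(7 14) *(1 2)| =|(1 2)(7 14)(10 16 11 13)| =4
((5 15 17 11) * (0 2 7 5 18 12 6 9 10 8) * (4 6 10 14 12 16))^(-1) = (0 8 10 12 14 9 6 4 16 18 11 17 15 5 7 2)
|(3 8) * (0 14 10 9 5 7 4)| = |(0 14 10 9 5 7 4)(3 8)| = 14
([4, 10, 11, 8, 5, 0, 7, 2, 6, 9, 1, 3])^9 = (1 10)(2 8)(3 7)(6 11)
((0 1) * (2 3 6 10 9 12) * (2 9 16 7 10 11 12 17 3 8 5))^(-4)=((0 1)(2 8 5)(3 6 11 12 9 17)(7 10 16))^(-4)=(2 5 8)(3 11 9)(6 12 17)(7 16 10)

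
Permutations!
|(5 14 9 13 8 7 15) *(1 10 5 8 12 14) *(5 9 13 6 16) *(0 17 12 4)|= 6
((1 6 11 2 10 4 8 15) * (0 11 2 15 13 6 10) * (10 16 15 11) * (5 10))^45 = (16)(0 13 10 2 8 5 6 4) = ((0 5 10 4 8 13 6 2)(1 16 15))^45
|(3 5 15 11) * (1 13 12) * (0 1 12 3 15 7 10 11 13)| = |(0 1)(3 5 7 10 11 15 13)| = 14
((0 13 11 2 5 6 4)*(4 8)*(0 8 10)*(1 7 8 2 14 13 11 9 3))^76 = (0 1 6 9 2 14 8)(3 5 13 4 11 7 10)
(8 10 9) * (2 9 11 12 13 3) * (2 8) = (2 9)(3 8 10 11 12 13) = [0, 1, 9, 8, 4, 5, 6, 7, 10, 2, 11, 12, 13, 3]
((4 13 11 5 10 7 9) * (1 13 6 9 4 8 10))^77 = ((1 13 11 5)(4 6 9 8 10 7))^77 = (1 13 11 5)(4 7 10 8 9 6)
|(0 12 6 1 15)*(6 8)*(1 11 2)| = 8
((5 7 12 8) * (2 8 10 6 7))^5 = ((2 8 5)(6 7 12 10))^5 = (2 5 8)(6 7 12 10)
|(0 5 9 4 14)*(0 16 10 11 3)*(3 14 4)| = 4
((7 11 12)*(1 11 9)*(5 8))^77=((1 11 12 7 9)(5 8))^77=(1 12 9 11 7)(5 8)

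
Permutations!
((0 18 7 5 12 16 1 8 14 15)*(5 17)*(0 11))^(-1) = ((0 18 7 17 5 12 16 1 8 14 15 11))^(-1) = (0 11 15 14 8 1 16 12 5 17 7 18)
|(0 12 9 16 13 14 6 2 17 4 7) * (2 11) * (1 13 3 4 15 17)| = |(0 12 9 16 3 4 7)(1 13 14 6 11 2)(15 17)| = 42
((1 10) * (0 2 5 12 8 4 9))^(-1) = (0 9 4 8 12 5 2)(1 10) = ((0 2 5 12 8 4 9)(1 10))^(-1)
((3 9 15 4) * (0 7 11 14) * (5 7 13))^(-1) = ((0 13 5 7 11 14)(3 9 15 4))^(-1) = (0 14 11 7 5 13)(3 4 15 9)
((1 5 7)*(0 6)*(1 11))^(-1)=(0 6)(1 11 7 5)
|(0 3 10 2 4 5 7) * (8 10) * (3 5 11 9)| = |(0 5 7)(2 4 11 9 3 8 10)| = 21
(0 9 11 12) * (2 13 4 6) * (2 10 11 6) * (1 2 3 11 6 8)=(0 9 8 1 2 13 4 3 11 12)(6 10)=[9, 2, 13, 11, 3, 5, 10, 7, 1, 8, 6, 12, 0, 4]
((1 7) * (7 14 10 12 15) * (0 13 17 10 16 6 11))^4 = ((0 13 17 10 12 15 7 1 14 16 6 11))^4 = (0 12 14)(1 11 10)(6 17 7)(13 15 16)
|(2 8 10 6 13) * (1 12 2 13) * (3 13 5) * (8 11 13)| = |(1 12 2 11 13 5 3 8 10 6)| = 10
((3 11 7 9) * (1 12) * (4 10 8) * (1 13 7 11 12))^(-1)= ((3 12 13 7 9)(4 10 8))^(-1)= (3 9 7 13 12)(4 8 10)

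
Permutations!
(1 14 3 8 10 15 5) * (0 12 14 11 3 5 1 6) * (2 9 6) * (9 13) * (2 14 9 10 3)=(0 12 9 6)(1 11 2 13 10 15)(3 8)(5 14)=[12, 11, 13, 8, 4, 14, 0, 7, 3, 6, 15, 2, 9, 10, 5, 1]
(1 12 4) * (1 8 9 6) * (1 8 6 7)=[0, 12, 2, 3, 6, 5, 8, 1, 9, 7, 10, 11, 4]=(1 12 4 6 8 9 7)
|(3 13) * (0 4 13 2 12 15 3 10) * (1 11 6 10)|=28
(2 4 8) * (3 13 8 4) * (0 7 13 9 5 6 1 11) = (0 7 13 8 2 3 9 5 6 1 11) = [7, 11, 3, 9, 4, 6, 1, 13, 2, 5, 10, 0, 12, 8]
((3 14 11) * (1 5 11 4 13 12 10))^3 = (1 3 13)(4 10 11)(5 14 12)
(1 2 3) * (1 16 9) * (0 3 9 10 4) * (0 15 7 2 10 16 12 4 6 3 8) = [8, 10, 9, 12, 15, 5, 3, 2, 0, 1, 6, 11, 4, 13, 14, 7, 16] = (16)(0 8)(1 10 6 3 12 4 15 7 2 9)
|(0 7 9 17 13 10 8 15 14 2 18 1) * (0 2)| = 9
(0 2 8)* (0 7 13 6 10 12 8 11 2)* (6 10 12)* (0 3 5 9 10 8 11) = (0 3 5 9 10 6 12 11 2)(7 13 8) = [3, 1, 0, 5, 4, 9, 12, 13, 7, 10, 6, 2, 11, 8]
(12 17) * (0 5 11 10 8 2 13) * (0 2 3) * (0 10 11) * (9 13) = (0 5)(2 9 13)(3 10 8)(12 17) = [5, 1, 9, 10, 4, 0, 6, 7, 3, 13, 8, 11, 17, 2, 14, 15, 16, 12]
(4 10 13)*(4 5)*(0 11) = (0 11)(4 10 13 5) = [11, 1, 2, 3, 10, 4, 6, 7, 8, 9, 13, 0, 12, 5]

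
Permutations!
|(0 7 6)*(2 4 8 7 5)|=7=|(0 5 2 4 8 7 6)|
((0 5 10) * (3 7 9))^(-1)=(0 10 5)(3 9 7)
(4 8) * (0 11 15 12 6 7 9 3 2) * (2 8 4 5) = (0 11 15 12 6 7 9 3 8 5 2) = [11, 1, 0, 8, 4, 2, 7, 9, 5, 3, 10, 15, 6, 13, 14, 12]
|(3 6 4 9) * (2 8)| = 4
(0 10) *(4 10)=(0 4 10)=[4, 1, 2, 3, 10, 5, 6, 7, 8, 9, 0]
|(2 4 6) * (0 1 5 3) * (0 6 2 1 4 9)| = 4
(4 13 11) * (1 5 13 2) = [0, 5, 1, 3, 2, 13, 6, 7, 8, 9, 10, 4, 12, 11] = (1 5 13 11 4 2)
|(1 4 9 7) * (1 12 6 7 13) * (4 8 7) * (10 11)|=|(1 8 7 12 6 4 9 13)(10 11)|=8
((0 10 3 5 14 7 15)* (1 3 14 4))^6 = (0 10 14 7 15)(1 5)(3 4)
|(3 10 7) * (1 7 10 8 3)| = 2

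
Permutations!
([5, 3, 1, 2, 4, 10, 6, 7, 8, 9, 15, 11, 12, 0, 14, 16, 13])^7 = [5, 3, 1, 2, 4, 10, 6, 7, 8, 9, 15, 11, 12, 0, 14, 16, 13]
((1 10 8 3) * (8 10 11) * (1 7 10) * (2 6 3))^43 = ((1 11 8 2 6 3 7 10))^43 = (1 2 7 11 6 10 8 3)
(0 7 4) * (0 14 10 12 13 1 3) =(0 7 4 14 10 12 13 1 3) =[7, 3, 2, 0, 14, 5, 6, 4, 8, 9, 12, 11, 13, 1, 10]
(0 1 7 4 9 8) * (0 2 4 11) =(0 1 7 11)(2 4 9 8) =[1, 7, 4, 3, 9, 5, 6, 11, 2, 8, 10, 0]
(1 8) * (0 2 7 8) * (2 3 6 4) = (0 3 6 4 2 7 8 1) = [3, 0, 7, 6, 2, 5, 4, 8, 1]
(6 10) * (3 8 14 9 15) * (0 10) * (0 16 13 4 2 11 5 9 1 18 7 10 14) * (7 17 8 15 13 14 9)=[9, 18, 11, 15, 2, 7, 16, 10, 0, 13, 6, 5, 12, 4, 1, 3, 14, 8, 17]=(0 9 13 4 2 11 5 7 10 6 16 14 1 18 17 8)(3 15)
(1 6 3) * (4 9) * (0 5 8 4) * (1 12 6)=(0 5 8 4 9)(3 12 6)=[5, 1, 2, 12, 9, 8, 3, 7, 4, 0, 10, 11, 6]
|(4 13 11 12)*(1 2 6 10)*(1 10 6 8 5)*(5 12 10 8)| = 6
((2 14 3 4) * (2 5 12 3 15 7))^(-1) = (2 7 15 14)(3 12 5 4)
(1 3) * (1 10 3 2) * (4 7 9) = (1 2)(3 10)(4 7 9) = [0, 2, 1, 10, 7, 5, 6, 9, 8, 4, 3]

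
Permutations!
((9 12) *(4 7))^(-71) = (4 7)(9 12)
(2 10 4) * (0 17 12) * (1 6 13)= (0 17 12)(1 6 13)(2 10 4)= [17, 6, 10, 3, 2, 5, 13, 7, 8, 9, 4, 11, 0, 1, 14, 15, 16, 12]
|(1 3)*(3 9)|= |(1 9 3)|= 3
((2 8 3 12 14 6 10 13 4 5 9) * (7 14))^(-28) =((2 8 3 12 7 14 6 10 13 4 5 9))^(-28) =(2 13 7)(3 5 6)(4 14 8)(9 10 12)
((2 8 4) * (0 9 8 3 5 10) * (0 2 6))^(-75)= (2 3 5 10)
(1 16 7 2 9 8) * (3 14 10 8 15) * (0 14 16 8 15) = (0 14 10 15 3 16 7 2 9)(1 8) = [14, 8, 9, 16, 4, 5, 6, 2, 1, 0, 15, 11, 12, 13, 10, 3, 7]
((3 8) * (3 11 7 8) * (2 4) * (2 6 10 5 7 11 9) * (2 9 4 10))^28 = (11)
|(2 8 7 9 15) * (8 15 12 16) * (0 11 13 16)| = 8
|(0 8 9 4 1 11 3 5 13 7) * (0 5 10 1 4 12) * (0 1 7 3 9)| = |(0 8)(1 11 9 12)(3 10 7 5 13)| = 20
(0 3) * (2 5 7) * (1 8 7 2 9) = (0 3)(1 8 7 9)(2 5) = [3, 8, 5, 0, 4, 2, 6, 9, 7, 1]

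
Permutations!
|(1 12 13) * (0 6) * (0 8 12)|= |(0 6 8 12 13 1)|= 6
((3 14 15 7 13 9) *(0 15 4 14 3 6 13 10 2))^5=((0 15 7 10 2)(4 14)(6 13 9))^5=(15)(4 14)(6 9 13)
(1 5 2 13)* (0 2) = (0 2 13 1 5) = [2, 5, 13, 3, 4, 0, 6, 7, 8, 9, 10, 11, 12, 1]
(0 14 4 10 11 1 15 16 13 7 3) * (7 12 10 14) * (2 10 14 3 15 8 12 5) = (0 7 15 16 13 5 2 10 11 1 8 12 14 4 3) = [7, 8, 10, 0, 3, 2, 6, 15, 12, 9, 11, 1, 14, 5, 4, 16, 13]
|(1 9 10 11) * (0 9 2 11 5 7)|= |(0 9 10 5 7)(1 2 11)|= 15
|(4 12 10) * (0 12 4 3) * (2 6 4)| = |(0 12 10 3)(2 6 4)| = 12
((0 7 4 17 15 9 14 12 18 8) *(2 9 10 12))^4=((0 7 4 17 15 10 12 18 8)(2 9 14))^4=(0 15 8 17 18 4 12 7 10)(2 9 14)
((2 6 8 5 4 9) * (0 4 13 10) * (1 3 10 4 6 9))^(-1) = (0 10 3 1 4 13 5 8 6)(2 9)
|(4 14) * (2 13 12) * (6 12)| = 4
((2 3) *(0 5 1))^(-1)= ((0 5 1)(2 3))^(-1)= (0 1 5)(2 3)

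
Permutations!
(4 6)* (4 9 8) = [0, 1, 2, 3, 6, 5, 9, 7, 4, 8] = (4 6 9 8)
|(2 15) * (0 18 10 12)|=4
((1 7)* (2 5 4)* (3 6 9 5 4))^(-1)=(1 7)(2 4)(3 5 9 6)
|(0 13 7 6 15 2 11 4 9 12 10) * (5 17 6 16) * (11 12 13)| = 14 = |(0 11 4 9 13 7 16 5 17 6 15 2 12 10)|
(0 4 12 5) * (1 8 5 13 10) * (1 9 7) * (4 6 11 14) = (0 6 11 14 4 12 13 10 9 7 1 8 5) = [6, 8, 2, 3, 12, 0, 11, 1, 5, 7, 9, 14, 13, 10, 4]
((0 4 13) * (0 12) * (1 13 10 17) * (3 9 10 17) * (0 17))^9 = (0 4)(1 13 12 17)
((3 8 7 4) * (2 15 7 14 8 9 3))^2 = ((2 15 7 4)(3 9)(8 14))^2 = (2 7)(4 15)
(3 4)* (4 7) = (3 7 4) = [0, 1, 2, 7, 3, 5, 6, 4]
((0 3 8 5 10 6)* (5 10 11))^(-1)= ((0 3 8 10 6)(5 11))^(-1)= (0 6 10 8 3)(5 11)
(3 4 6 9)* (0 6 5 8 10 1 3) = (0 6 9)(1 3 4 5 8 10) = [6, 3, 2, 4, 5, 8, 9, 7, 10, 0, 1]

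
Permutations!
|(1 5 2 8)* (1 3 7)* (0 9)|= 6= |(0 9)(1 5 2 8 3 7)|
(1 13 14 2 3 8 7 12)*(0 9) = (0 9)(1 13 14 2 3 8 7 12) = [9, 13, 3, 8, 4, 5, 6, 12, 7, 0, 10, 11, 1, 14, 2]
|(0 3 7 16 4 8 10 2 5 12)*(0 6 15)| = 12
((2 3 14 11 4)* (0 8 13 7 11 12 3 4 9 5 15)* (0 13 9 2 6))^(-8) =(0 5 7 4 8 15 11 6 9 13 2)(3 14 12)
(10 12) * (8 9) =[0, 1, 2, 3, 4, 5, 6, 7, 9, 8, 12, 11, 10] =(8 9)(10 12)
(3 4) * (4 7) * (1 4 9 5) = (1 4 3 7 9 5) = [0, 4, 2, 7, 3, 1, 6, 9, 8, 5]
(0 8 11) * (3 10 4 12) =(0 8 11)(3 10 4 12) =[8, 1, 2, 10, 12, 5, 6, 7, 11, 9, 4, 0, 3]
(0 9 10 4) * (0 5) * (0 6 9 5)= (0 5 6 9 10 4)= [5, 1, 2, 3, 0, 6, 9, 7, 8, 10, 4]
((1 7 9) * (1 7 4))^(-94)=(9)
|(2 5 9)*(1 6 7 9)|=|(1 6 7 9 2 5)|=6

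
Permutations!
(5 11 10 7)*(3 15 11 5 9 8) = (3 15 11 10 7 9 8) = [0, 1, 2, 15, 4, 5, 6, 9, 3, 8, 7, 10, 12, 13, 14, 11]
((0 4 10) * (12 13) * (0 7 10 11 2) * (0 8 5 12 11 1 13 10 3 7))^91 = (0 4 1 13 11 2 8 5 12 10)(3 7)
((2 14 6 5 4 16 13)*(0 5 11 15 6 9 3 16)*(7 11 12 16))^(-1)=((0 5 4)(2 14 9 3 7 11 15 6 12 16 13))^(-1)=(0 4 5)(2 13 16 12 6 15 11 7 3 9 14)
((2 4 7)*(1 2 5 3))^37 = (1 2 4 7 5 3)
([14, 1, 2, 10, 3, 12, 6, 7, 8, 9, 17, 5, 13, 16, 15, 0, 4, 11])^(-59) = (0 14 15)(3 5 4 11 16 17 13 10 12)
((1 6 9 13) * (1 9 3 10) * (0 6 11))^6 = (13)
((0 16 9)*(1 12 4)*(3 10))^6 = ((0 16 9)(1 12 4)(3 10))^6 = (16)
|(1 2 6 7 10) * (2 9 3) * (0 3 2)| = 6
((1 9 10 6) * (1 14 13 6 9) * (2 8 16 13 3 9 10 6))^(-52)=(16)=((2 8 16 13)(3 9 6 14))^(-52)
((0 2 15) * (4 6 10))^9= (15)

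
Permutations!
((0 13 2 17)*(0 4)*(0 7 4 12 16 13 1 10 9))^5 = ((0 1 10 9)(2 17 12 16 13)(4 7))^5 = (17)(0 1 10 9)(4 7)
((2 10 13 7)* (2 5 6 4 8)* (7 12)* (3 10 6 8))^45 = ((2 6 4 3 10 13 12 7 5 8))^45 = (2 13)(3 5)(4 7)(6 12)(8 10)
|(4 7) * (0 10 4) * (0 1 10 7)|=|(0 7 1 10 4)|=5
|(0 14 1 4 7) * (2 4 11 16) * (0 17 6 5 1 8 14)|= |(1 11 16 2 4 7 17 6 5)(8 14)|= 18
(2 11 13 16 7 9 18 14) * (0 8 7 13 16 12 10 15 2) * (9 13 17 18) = [8, 1, 11, 3, 4, 5, 6, 13, 7, 9, 15, 16, 10, 12, 0, 2, 17, 18, 14] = (0 8 7 13 12 10 15 2 11 16 17 18 14)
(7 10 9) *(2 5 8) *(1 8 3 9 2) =[0, 8, 5, 9, 4, 3, 6, 10, 1, 7, 2] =(1 8)(2 5 3 9 7 10)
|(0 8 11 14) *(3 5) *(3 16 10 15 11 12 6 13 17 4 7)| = 15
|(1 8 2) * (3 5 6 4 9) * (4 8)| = 8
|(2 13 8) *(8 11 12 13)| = 6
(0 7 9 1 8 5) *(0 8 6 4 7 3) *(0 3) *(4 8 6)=[0, 4, 2, 3, 7, 6, 8, 9, 5, 1]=(1 4 7 9)(5 6 8)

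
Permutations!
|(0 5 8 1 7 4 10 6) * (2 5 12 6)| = 21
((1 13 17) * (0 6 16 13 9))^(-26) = ((0 6 16 13 17 1 9))^(-26) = (0 16 17 9 6 13 1)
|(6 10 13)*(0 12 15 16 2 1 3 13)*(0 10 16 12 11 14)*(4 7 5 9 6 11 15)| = 15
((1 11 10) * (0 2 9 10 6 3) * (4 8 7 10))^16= ((0 2 9 4 8 7 10 1 11 6 3))^16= (0 7 3 8 6 4 11 9 1 2 10)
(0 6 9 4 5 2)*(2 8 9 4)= (0 6 4 5 8 9 2)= [6, 1, 0, 3, 5, 8, 4, 7, 9, 2]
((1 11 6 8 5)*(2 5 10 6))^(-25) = (1 5 2 11)(6 10 8)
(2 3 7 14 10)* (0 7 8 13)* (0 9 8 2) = (0 7 14 10)(2 3)(8 13 9) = [7, 1, 3, 2, 4, 5, 6, 14, 13, 8, 0, 11, 12, 9, 10]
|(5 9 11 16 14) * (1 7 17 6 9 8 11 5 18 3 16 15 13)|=20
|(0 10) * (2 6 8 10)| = 5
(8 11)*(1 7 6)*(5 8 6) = (1 7 5 8 11 6) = [0, 7, 2, 3, 4, 8, 1, 5, 11, 9, 10, 6]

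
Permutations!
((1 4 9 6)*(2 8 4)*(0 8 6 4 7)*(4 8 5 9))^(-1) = ((0 5 9 8 7)(1 2 6))^(-1) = (0 7 8 9 5)(1 6 2)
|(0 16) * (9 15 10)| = 6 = |(0 16)(9 15 10)|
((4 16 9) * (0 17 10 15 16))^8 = (0 17 10 15 16 9 4)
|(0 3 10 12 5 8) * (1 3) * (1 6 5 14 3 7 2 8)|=28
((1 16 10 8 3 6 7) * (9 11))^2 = (1 10 3 7 16 8 6) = ((1 16 10 8 3 6 7)(9 11))^2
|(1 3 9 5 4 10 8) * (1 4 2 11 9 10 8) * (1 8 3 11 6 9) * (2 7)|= 20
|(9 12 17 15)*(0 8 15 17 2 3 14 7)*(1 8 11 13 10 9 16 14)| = 14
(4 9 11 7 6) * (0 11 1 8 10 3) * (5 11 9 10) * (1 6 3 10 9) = (0 1 8 5 11 7 3)(4 9 6) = [1, 8, 2, 0, 9, 11, 4, 3, 5, 6, 10, 7]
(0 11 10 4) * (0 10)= (0 11)(4 10)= [11, 1, 2, 3, 10, 5, 6, 7, 8, 9, 4, 0]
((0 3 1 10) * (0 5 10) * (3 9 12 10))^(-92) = (0 1 3 5 10 12 9)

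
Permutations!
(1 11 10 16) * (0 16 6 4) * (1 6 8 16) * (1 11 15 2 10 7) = (0 11 7 1 15 2 10 8 16 6 4) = [11, 15, 10, 3, 0, 5, 4, 1, 16, 9, 8, 7, 12, 13, 14, 2, 6]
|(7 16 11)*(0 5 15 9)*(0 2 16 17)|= |(0 5 15 9 2 16 11 7 17)|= 9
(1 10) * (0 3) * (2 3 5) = (0 5 2 3)(1 10) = [5, 10, 3, 0, 4, 2, 6, 7, 8, 9, 1]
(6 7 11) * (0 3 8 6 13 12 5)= (0 3 8 6 7 11 13 12 5)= [3, 1, 2, 8, 4, 0, 7, 11, 6, 9, 10, 13, 5, 12]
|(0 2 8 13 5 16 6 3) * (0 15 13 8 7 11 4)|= |(0 2 7 11 4)(3 15 13 5 16 6)|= 30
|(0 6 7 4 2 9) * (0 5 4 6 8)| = |(0 8)(2 9 5 4)(6 7)| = 4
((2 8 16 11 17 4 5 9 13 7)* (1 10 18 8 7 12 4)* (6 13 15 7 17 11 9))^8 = ((1 10 18 8 16 9 15 7 2 17)(4 5 6 13 12))^8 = (1 2 15 16 18)(4 13 5 12 6)(7 9 8 10 17)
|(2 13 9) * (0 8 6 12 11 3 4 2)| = 10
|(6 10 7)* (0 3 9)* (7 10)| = 6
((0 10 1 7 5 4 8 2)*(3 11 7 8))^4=((0 10 1 8 2)(3 11 7 5 4))^4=(0 2 8 1 10)(3 4 5 7 11)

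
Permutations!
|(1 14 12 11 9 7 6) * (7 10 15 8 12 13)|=30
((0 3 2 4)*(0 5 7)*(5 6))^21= (7)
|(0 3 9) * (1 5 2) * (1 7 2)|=|(0 3 9)(1 5)(2 7)|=6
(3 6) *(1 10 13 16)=(1 10 13 16)(3 6)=[0, 10, 2, 6, 4, 5, 3, 7, 8, 9, 13, 11, 12, 16, 14, 15, 1]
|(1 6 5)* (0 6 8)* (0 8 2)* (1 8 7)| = 7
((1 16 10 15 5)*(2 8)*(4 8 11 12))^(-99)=((1 16 10 15 5)(2 11 12 4 8))^(-99)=(1 16 10 15 5)(2 11 12 4 8)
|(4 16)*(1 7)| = 2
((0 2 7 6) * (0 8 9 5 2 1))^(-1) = (0 1)(2 5 9 8 6 7)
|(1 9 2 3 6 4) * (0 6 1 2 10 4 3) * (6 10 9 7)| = 4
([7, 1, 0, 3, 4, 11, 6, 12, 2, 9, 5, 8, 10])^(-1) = [2, 1, 8, 3, 4, 10, 6, 0, 11, 9, 12, 5, 7]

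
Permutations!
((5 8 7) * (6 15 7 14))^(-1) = (5 7 15 6 14 8)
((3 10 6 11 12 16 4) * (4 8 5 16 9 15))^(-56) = ((3 10 6 11 12 9 15 4)(5 16 8))^(-56) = (5 16 8)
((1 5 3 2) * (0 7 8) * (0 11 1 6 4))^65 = (0 5)(1 4)(2 8)(3 7)(6 11)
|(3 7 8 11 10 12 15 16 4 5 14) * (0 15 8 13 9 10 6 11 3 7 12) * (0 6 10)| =9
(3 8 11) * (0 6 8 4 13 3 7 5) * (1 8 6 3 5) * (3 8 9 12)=[8, 9, 2, 4, 13, 0, 6, 1, 11, 12, 10, 7, 3, 5]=(0 8 11 7 1 9 12 3 4 13 5)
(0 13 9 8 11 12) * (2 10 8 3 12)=(0 13 9 3 12)(2 10 8 11)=[13, 1, 10, 12, 4, 5, 6, 7, 11, 3, 8, 2, 0, 9]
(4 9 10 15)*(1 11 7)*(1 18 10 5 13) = [0, 11, 2, 3, 9, 13, 6, 18, 8, 5, 15, 7, 12, 1, 14, 4, 16, 17, 10] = (1 11 7 18 10 15 4 9 5 13)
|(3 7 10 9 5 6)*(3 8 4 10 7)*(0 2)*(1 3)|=6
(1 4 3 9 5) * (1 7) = (1 4 3 9 5 7) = [0, 4, 2, 9, 3, 7, 6, 1, 8, 5]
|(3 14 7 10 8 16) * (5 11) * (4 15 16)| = 8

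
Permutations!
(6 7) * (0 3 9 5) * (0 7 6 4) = [3, 1, 2, 9, 0, 7, 6, 4, 8, 5] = (0 3 9 5 7 4)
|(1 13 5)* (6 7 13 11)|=6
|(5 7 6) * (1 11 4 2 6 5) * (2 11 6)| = 2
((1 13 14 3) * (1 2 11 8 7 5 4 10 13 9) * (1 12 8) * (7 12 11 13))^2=(1 11 9)(2 14)(3 13)(4 7)(5 10)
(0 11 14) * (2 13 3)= (0 11 14)(2 13 3)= [11, 1, 13, 2, 4, 5, 6, 7, 8, 9, 10, 14, 12, 3, 0]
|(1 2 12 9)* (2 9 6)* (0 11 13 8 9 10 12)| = |(0 11 13 8 9 1 10 12 6 2)| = 10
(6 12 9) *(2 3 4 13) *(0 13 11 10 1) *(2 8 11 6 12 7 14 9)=(0 13 8 11 10 1)(2 3 4 6 7 14 9 12)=[13, 0, 3, 4, 6, 5, 7, 14, 11, 12, 1, 10, 2, 8, 9]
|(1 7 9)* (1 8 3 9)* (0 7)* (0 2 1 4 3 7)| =10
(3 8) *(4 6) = [0, 1, 2, 8, 6, 5, 4, 7, 3] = (3 8)(4 6)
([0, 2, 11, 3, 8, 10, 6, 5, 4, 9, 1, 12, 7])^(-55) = (1 2 11 12 7 5 10)(4 8)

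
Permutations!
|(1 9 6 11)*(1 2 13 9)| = |(2 13 9 6 11)| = 5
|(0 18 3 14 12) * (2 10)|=|(0 18 3 14 12)(2 10)|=10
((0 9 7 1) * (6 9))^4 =((0 6 9 7 1))^4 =(0 1 7 9 6)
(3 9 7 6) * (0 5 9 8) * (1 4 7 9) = (9)(0 5 1 4 7 6 3 8) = [5, 4, 2, 8, 7, 1, 3, 6, 0, 9]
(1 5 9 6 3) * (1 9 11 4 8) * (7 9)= (1 5 11 4 8)(3 7 9 6)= [0, 5, 2, 7, 8, 11, 3, 9, 1, 6, 10, 4]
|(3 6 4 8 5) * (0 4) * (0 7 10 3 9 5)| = |(0 4 8)(3 6 7 10)(5 9)| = 12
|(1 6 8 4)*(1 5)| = 5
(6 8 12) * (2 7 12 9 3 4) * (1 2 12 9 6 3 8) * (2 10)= (1 10 2 7 9 8 6)(3 4 12)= [0, 10, 7, 4, 12, 5, 1, 9, 6, 8, 2, 11, 3]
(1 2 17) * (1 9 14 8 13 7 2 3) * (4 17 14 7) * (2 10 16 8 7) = (1 3)(2 14 7 10 16 8 13 4 17 9) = [0, 3, 14, 1, 17, 5, 6, 10, 13, 2, 16, 11, 12, 4, 7, 15, 8, 9]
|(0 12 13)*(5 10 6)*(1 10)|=|(0 12 13)(1 10 6 5)|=12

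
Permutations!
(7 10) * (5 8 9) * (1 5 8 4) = [0, 5, 2, 3, 1, 4, 6, 10, 9, 8, 7] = (1 5 4)(7 10)(8 9)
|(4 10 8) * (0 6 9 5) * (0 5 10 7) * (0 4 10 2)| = |(0 6 9 2)(4 7)(8 10)| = 4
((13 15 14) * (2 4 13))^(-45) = ((2 4 13 15 14))^(-45) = (15)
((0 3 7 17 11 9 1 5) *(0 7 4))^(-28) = (0 4 3)(1 7 11)(5 17 9)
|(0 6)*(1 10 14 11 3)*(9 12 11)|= 14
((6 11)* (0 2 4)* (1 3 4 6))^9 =((0 2 6 11 1 3 4))^9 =(0 6 1 4 2 11 3)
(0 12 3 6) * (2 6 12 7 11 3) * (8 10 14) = [7, 1, 6, 12, 4, 5, 0, 11, 10, 9, 14, 3, 2, 13, 8] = (0 7 11 3 12 2 6)(8 10 14)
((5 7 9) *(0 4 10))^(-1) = (0 10 4)(5 9 7)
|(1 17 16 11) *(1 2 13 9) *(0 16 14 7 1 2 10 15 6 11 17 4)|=|(0 16 17 14 7 1 4)(2 13 9)(6 11 10 15)|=84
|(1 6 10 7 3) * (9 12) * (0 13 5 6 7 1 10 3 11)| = |(0 13 5 6 3 10 1 7 11)(9 12)| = 18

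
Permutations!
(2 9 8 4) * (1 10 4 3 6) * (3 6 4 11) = [0, 10, 9, 4, 2, 5, 1, 7, 6, 8, 11, 3] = (1 10 11 3 4 2 9 8 6)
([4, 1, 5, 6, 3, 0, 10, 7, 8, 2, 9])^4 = [10, 1, 3, 2, 9, 6, 5, 7, 8, 4, 0]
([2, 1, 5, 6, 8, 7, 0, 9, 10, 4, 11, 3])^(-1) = [6, 1, 0, 11, 9, 2, 3, 5, 4, 7, 8, 10]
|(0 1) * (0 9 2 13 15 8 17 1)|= 7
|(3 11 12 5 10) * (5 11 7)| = |(3 7 5 10)(11 12)| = 4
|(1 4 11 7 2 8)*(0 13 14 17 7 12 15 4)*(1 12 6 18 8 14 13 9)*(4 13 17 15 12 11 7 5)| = |(0 9 1)(2 14 15 13 17 5 4 7)(6 18 8 11)| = 24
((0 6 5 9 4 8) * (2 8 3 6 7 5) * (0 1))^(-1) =(0 1 8 2 6 3 4 9 5 7) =((0 7 5 9 4 3 6 2 8 1))^(-1)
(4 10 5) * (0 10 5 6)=(0 10 6)(4 5)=[10, 1, 2, 3, 5, 4, 0, 7, 8, 9, 6]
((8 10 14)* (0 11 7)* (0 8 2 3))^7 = ((0 11 7 8 10 14 2 3))^7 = (0 3 2 14 10 8 7 11)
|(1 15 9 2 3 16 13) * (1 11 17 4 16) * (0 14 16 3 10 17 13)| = 24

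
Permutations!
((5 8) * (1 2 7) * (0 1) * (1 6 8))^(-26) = ((0 6 8 5 1 2 7))^(-26) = (0 8 1 7 6 5 2)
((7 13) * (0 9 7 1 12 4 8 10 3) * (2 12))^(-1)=((0 9 7 13 1 2 12 4 8 10 3))^(-1)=(0 3 10 8 4 12 2 1 13 7 9)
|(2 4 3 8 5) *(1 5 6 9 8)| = |(1 5 2 4 3)(6 9 8)| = 15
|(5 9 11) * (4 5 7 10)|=6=|(4 5 9 11 7 10)|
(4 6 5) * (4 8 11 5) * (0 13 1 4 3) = (0 13 1 4 6 3)(5 8 11) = [13, 4, 2, 0, 6, 8, 3, 7, 11, 9, 10, 5, 12, 1]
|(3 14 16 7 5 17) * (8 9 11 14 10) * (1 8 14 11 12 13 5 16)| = 10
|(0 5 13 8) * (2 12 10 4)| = 4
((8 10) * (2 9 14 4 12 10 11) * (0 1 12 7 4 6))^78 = ((0 1 12 10 8 11 2 9 14 6)(4 7))^78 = (0 14 2 8 12)(1 6 9 11 10)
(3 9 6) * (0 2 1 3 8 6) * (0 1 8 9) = (0 2 8 6 9 1 3) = [2, 3, 8, 0, 4, 5, 9, 7, 6, 1]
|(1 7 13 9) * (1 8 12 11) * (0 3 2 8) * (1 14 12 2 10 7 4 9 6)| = |(0 3 10 7 13 6 1 4 9)(2 8)(11 14 12)| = 18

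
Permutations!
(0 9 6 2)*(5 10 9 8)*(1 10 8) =(0 1 10 9 6 2)(5 8) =[1, 10, 0, 3, 4, 8, 2, 7, 5, 6, 9]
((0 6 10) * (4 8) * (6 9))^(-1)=((0 9 6 10)(4 8))^(-1)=(0 10 6 9)(4 8)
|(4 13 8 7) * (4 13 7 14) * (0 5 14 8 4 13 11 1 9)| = 9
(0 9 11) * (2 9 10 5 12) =(0 10 5 12 2 9 11) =[10, 1, 9, 3, 4, 12, 6, 7, 8, 11, 5, 0, 2]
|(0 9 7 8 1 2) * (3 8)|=|(0 9 7 3 8 1 2)|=7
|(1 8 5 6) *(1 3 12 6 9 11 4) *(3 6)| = |(1 8 5 9 11 4)(3 12)| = 6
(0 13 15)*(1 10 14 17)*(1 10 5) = [13, 5, 2, 3, 4, 1, 6, 7, 8, 9, 14, 11, 12, 15, 17, 0, 16, 10] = (0 13 15)(1 5)(10 14 17)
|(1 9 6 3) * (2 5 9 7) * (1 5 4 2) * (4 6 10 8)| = 8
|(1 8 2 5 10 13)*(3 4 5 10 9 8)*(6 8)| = 10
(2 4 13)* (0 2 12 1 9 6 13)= (0 2 4)(1 9 6 13 12)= [2, 9, 4, 3, 0, 5, 13, 7, 8, 6, 10, 11, 1, 12]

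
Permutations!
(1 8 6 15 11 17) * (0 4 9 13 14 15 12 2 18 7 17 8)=(0 4 9 13 14 15 11 8 6 12 2 18 7 17 1)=[4, 0, 18, 3, 9, 5, 12, 17, 6, 13, 10, 8, 2, 14, 15, 11, 16, 1, 7]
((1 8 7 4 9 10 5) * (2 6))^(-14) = (10)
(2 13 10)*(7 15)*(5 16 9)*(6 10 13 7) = (2 7 15 6 10)(5 16 9) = [0, 1, 7, 3, 4, 16, 10, 15, 8, 5, 2, 11, 12, 13, 14, 6, 9]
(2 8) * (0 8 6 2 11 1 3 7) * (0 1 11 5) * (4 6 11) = [8, 3, 11, 7, 6, 0, 2, 1, 5, 9, 10, 4] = (0 8 5)(1 3 7)(2 11 4 6)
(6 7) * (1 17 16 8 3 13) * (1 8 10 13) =(1 17 16 10 13 8 3)(6 7) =[0, 17, 2, 1, 4, 5, 7, 6, 3, 9, 13, 11, 12, 8, 14, 15, 10, 16]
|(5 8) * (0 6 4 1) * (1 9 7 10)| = |(0 6 4 9 7 10 1)(5 8)| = 14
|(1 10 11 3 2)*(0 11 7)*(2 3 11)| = |(11)(0 2 1 10 7)| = 5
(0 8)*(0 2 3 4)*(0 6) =(0 8 2 3 4 6) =[8, 1, 3, 4, 6, 5, 0, 7, 2]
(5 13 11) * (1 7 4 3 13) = [0, 7, 2, 13, 3, 1, 6, 4, 8, 9, 10, 5, 12, 11] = (1 7 4 3 13 11 5)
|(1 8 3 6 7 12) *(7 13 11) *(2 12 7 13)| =|(1 8 3 6 2 12)(11 13)| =6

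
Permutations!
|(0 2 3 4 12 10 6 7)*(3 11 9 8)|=11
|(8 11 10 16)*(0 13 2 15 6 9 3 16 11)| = 18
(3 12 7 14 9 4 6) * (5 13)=[0, 1, 2, 12, 6, 13, 3, 14, 8, 4, 10, 11, 7, 5, 9]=(3 12 7 14 9 4 6)(5 13)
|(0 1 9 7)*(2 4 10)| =12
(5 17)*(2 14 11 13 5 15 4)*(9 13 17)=(2 14 11 17 15 4)(5 9 13)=[0, 1, 14, 3, 2, 9, 6, 7, 8, 13, 10, 17, 12, 5, 11, 4, 16, 15]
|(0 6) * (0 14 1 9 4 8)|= 7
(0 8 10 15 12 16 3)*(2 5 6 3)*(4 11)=(0 8 10 15 12 16 2 5 6 3)(4 11)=[8, 1, 5, 0, 11, 6, 3, 7, 10, 9, 15, 4, 16, 13, 14, 12, 2]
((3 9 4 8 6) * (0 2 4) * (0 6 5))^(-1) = (0 5 8 4 2)(3 6 9)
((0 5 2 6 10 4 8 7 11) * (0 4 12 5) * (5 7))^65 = (2 10 7 4 5 6 12 11 8)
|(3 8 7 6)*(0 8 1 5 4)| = |(0 8 7 6 3 1 5 4)| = 8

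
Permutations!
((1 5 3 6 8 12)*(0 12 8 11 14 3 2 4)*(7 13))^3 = (0 5)(1 4)(2 12)(3 14 11 6)(7 13)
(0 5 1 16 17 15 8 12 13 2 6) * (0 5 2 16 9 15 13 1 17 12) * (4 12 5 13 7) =(0 2 6 13 16 5 17 7 4 12 1 9 15 8) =[2, 9, 6, 3, 12, 17, 13, 4, 0, 15, 10, 11, 1, 16, 14, 8, 5, 7]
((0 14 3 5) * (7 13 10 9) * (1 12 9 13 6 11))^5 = (0 14 3 5)(1 11 6 7 9 12)(10 13)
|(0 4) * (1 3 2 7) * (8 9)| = 4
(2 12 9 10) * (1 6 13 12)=(1 6 13 12 9 10 2)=[0, 6, 1, 3, 4, 5, 13, 7, 8, 10, 2, 11, 9, 12]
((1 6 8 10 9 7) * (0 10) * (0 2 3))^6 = ((0 10 9 7 1 6 8 2 3))^6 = (0 8 7)(1 10 2)(3 6 9)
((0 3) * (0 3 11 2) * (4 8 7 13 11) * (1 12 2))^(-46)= ((0 4 8 7 13 11 1 12 2))^(-46)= (0 2 12 1 11 13 7 8 4)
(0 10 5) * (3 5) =(0 10 3 5) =[10, 1, 2, 5, 4, 0, 6, 7, 8, 9, 3]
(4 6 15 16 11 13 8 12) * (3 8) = (3 8 12 4 6 15 16 11 13) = [0, 1, 2, 8, 6, 5, 15, 7, 12, 9, 10, 13, 4, 3, 14, 16, 11]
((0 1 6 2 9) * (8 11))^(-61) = (0 9 2 6 1)(8 11)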